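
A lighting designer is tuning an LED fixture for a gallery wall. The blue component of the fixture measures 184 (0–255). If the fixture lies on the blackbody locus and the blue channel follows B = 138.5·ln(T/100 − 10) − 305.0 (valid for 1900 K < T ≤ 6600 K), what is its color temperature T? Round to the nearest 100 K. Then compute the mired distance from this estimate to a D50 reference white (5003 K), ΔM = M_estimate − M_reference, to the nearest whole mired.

+27 mireds

ln(t − 10) = (184 + 305.0) / 138.5 = 3.5307.
t − 10 = e^3.5307 = 34.147, so t = 44.147.
T = 100·t = 4415 K → 4400 K to the nearest 100 K.
M_estimate = 10⁶/4400 = 227.27; M_reference = 10⁶/5003 = 199.88.
ΔM = 227.27 − 199.88 = 27.39 → +27 mireds.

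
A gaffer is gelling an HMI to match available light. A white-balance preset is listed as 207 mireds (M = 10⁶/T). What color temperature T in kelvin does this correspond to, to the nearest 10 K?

4830 K

T = 10⁶ / 207 = 4830.92 K → 4830 K.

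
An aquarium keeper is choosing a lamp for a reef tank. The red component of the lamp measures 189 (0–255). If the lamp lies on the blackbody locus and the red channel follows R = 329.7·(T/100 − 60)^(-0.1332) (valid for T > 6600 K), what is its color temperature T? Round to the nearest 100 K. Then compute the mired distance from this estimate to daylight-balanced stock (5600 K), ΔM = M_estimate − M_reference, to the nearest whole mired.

(t − 60)^(-0.1332) = 189/329.7 = 0.57325.
t − 60 = 0.57325^(1/-0.1332) = 0.57325^(-7.508) = 65.199, so t = 125.199.
T = 100·t = 12520 K → 12500 K to the nearest 100 K.
M_estimate = 10⁶/12500 = 80.00; M_reference = 10⁶/5600 = 178.57.
ΔM = 80.00 − 178.57 = -98.57 → -99 mireds.

-99 mireds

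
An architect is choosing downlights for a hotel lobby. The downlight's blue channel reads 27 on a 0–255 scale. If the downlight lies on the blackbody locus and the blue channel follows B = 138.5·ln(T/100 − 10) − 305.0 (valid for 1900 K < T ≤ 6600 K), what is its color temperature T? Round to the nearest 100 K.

ln(t − 10) = (27 + 305.0) / 138.5 = 2.3971.
t − 10 = e^2.3971 = 10.991, so t = 20.991.
T = 100·t = 2099 K → 2100 K to the nearest 100 K.

2100 K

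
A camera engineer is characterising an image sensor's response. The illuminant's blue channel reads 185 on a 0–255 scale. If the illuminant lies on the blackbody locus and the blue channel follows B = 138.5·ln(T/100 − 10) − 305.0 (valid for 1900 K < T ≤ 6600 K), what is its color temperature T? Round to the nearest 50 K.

ln(t − 10) = (185 + 305.0) / 138.5 = 3.5379.
t − 10 = e^3.5379 = 34.395, so t = 44.395.
T = 100·t = 4439 K → 4450 K to the nearest 50 K.

4450 K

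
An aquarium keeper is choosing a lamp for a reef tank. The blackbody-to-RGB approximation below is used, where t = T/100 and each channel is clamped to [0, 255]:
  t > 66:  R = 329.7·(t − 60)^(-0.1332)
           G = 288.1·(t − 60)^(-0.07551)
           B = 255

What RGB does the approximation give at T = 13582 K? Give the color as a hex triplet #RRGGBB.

t = 13582/100 = 135.82; the t > 66 branch applies.
R = 329.7·(135.82 − 60)^(-0.1332) = 329.7·75.82^(-0.1332) = 329.7·0.56184 = 185.239.
G = 288.1·(135.82 − 60)^(-0.07551) = 288.1·75.82^(-0.07551) = 288.1·0.72120 = 207.779.
B = 255 by definition for t > 66.
Rounded: (185, 208, 255).
In hex: #B9D0FF.

#B9D0FF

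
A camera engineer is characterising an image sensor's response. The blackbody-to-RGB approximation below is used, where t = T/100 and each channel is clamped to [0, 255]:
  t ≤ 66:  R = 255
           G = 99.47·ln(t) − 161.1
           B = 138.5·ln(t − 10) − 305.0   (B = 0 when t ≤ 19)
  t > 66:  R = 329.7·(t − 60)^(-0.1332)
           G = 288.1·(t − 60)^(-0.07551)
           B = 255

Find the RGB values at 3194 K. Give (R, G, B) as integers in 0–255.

t = 3194/100 = 31.94; the t ≤ 66 branch applies.
R = 255 by definition for t ≤ 66.
G = 99.47·ln 31.94 − 161.1 = 99.47·3.4639 − 161.1 = 183.450.
B = 138.5·ln(31.94 − 10) − 305.0 = 138.5·ln 21.94 − 305.0 = 138.5·3.0883 − 305.0 = 122.731.
Rounded: (255, 183, 123).

(255, 183, 123)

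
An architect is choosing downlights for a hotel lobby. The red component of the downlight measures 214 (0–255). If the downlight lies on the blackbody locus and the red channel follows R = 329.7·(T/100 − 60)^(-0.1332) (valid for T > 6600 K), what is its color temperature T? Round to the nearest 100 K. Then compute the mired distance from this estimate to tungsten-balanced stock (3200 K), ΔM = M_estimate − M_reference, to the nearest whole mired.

(t − 60)^(-0.1332) = 214/329.7 = 0.64907.
t − 60 = 0.64907^(1/-0.1332) = 0.64907^(-7.508) = 25.657, so t = 85.657.
T = 100·t = 8566 K → 8600 K to the nearest 100 K.
M_estimate = 10⁶/8600 = 116.28; M_reference = 10⁶/3200 = 312.50.
ΔM = 116.28 − 312.50 = -196.22 → -196 mireds.

-196 mireds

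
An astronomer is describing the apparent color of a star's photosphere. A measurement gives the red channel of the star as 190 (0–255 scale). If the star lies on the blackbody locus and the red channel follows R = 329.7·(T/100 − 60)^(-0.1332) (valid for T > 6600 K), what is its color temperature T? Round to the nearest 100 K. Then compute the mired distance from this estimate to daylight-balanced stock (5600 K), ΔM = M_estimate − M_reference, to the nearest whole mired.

(t − 60)^(-0.1332) = 190/329.7 = 0.57628.
t − 60 = 0.57628^(1/-0.1332) = 0.57628^(-7.508) = 62.667, so t = 122.667.
T = 100·t = 12267 K → 12300 K to the nearest 100 K.
M_estimate = 10⁶/12300 = 81.30; M_reference = 10⁶/5600 = 178.57.
ΔM = 81.30 − 178.57 = -97.27 → -97 mireds.

-97 mireds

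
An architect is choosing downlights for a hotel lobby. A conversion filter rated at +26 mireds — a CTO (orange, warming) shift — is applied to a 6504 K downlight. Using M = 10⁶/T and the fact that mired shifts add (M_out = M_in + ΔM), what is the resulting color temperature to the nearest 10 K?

5560 K

M_in = 10⁶/6504 = 153.75 mireds.
M_out = 153.75 + (+26) = 179.75 mireds.
T_out = 10⁶/179.75 = 5563.2 K → 5560 K.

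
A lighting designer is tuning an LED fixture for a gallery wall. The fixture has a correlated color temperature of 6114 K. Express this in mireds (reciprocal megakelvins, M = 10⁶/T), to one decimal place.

M = 10⁶ / 6114 = 163.559 → 163.6 mireds.

163.6 mireds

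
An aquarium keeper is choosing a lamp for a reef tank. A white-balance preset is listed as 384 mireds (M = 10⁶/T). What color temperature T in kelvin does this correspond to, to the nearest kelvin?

2604 K

T = 10⁶ / 384 = 2604.17 K → 2604 K.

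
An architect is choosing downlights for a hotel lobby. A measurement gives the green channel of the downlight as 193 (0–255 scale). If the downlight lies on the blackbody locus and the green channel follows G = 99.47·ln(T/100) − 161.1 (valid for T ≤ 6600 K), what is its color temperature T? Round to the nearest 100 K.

ln t = (193 + 161.1) / 99.47 = 3.5599.
t = e^3.5599 = 35.159.
T = 100·t = 3516 K → 3500 K to the nearest 100 K.

3500 K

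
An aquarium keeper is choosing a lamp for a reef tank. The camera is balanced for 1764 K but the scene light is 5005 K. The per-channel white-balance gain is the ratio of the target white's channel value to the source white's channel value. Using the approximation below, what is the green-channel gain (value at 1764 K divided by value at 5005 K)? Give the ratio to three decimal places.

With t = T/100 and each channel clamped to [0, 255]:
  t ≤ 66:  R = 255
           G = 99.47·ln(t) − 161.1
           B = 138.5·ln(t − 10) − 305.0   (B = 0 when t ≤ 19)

At 5005 K (t = 50.05):
  G = 99.47·ln 50.05 − 161.1 = 99.47·3.9130 − 161.1 = 228.128.
At 1764 K (t = 17.64):
  G = 99.47·ln 17.64 − 161.1 = 99.47·2.8702 − 161.1 = 124.396.
Gain = 124.396 / 228.128 = 0.5453 → 0.545.

0.545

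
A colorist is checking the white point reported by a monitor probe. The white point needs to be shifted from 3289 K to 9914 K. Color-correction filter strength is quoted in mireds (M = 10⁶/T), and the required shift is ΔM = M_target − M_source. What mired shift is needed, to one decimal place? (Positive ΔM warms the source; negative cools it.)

M_source = 10⁶/3289 = 304.044; M_target = 10⁶/9914 = 100.867.
ΔM = 100.867 − 304.044 = -203.176 → -203.2 mireds, a cooling shift.

-203.2 mireds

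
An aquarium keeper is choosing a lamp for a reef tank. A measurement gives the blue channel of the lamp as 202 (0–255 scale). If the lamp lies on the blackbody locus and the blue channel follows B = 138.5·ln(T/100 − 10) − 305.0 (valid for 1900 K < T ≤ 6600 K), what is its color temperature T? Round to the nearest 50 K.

4900 K

ln(t − 10) = (202 + 305.0) / 138.5 = 3.6606.
t − 10 = e^3.6606 = 38.887, so t = 48.887.
T = 100·t = 4889 K → 4900 K to the nearest 50 K.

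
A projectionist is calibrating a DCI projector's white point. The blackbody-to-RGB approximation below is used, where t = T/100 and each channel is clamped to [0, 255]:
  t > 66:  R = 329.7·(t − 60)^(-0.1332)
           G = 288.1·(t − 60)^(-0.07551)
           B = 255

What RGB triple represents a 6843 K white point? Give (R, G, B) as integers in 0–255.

(248, 245, 255)

t = 6843/100 = 68.43; the t > 66 branch applies.
R = 329.7·(68.43 − 60)^(-0.1332) = 329.7·8.43^(-0.1332) = 329.7·0.75280 = 248.198.
G = 288.1·(68.43 − 60)^(-0.07551) = 288.1·8.43^(-0.07551) = 288.1·0.85132 = 245.264.
B = 255 by definition for t > 66.
Rounded: (248, 245, 255).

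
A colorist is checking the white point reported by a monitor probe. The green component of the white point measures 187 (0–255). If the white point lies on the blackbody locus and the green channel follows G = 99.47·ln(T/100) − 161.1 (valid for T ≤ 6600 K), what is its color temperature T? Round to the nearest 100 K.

ln t = (187 + 161.1) / 99.47 = 3.4995.
t = e^3.4995 = 33.100.
T = 100·t = 3310 K → 3300 K to the nearest 100 K.

3300 K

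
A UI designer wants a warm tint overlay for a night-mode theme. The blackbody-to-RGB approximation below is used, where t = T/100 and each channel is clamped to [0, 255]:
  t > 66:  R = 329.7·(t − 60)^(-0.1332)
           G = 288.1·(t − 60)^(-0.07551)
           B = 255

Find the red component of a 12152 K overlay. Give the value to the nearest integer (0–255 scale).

190

t = 12152/100 = 121.52; the t > 66 branch applies.
R = 329.7·(121.52 − 60)^(-0.1332) = 329.7·61.52^(-0.1332) = 329.7·0.57770 = 190.468.
Rounded: 190.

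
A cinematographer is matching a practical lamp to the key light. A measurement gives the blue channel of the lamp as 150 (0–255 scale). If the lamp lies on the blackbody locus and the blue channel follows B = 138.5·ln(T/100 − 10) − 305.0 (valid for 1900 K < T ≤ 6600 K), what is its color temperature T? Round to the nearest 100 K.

3700 K

ln(t − 10) = (150 + 305.0) / 138.5 = 3.2852.
t − 10 = e^3.2852 = 26.714, so t = 36.714.
T = 100·t = 3671 K → 3700 K to the nearest 100 K.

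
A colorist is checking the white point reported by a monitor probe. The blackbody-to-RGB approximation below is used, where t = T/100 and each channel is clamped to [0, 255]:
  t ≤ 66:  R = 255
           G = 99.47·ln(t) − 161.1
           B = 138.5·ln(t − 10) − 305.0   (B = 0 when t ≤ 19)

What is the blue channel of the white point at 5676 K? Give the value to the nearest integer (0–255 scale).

t = 5676/100 = 56.76; the t ≤ 66 branch applies.
B = 138.5·ln(56.76 − 10) − 305.0 = 138.5·ln 46.76 − 305.0 = 138.5·3.8450 − 305.0 = 227.536.
Rounded: 228.

228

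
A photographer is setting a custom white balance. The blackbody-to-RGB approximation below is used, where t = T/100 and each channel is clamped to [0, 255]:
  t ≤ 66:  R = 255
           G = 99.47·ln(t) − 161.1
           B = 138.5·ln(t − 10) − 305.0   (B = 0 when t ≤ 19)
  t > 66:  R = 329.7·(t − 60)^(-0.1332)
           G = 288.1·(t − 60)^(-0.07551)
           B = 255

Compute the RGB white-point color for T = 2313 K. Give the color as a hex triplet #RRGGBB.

#FF9734

t = 2313/100 = 23.13; the t ≤ 66 branch applies.
R = 255 by definition for t ≤ 66.
G = 99.47·ln 23.13 − 161.1 = 99.47·3.1411 − 161.1 = 151.348.
B = 138.5·ln(23.13 − 10) − 305.0 = 138.5·ln 13.13 − 305.0 = 138.5·2.5749 − 305.0 = 51.624.
Rounded: (255, 151, 52).
In hex: #FF9734.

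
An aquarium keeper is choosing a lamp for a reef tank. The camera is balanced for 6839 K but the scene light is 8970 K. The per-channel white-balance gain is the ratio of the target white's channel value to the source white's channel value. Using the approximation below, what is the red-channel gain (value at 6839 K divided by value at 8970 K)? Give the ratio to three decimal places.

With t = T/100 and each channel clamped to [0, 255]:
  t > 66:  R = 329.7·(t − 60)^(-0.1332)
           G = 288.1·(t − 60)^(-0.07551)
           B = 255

1.183

At 8970 K (t = 89.7):
  R = 329.7·(89.7 − 60)^(-0.1332) = 329.7·29.7^(-0.1332) = 329.7·0.63654 = 209.869.
At 6839 K (t = 68.39):
  R = 329.7·(68.39 − 60)^(-0.1332) = 329.7·8.39^(-0.1332) = 329.7·0.75328 = 248.356.
Gain = 248.356 / 209.869 = 1.1834 → 1.183.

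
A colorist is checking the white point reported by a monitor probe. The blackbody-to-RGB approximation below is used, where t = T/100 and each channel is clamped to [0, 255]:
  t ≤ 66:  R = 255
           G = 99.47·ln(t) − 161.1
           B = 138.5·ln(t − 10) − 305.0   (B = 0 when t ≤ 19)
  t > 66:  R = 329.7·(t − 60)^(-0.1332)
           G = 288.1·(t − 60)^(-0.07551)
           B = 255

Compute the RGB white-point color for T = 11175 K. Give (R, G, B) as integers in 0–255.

t = 11175/100 = 111.75; the t > 66 branch applies.
R = 329.7·(111.75 − 60)^(-0.1332) = 329.7·51.75^(-0.1332) = 329.7·0.59116 = 194.906.
G = 288.1·(111.75 − 60)^(-0.07551) = 288.1·51.75^(-0.07551) = 288.1·0.74231 = 213.858.
B = 255 by definition for t > 66.
Rounded: (195, 214, 255).

(195, 214, 255)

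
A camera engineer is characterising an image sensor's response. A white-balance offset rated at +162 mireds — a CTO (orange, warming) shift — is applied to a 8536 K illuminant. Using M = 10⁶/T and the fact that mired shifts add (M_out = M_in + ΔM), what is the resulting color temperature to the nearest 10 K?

3580 K

M_in = 10⁶/8536 = 117.15 mireds.
M_out = 117.15 + (+162) = 279.15 mireds.
T_out = 10⁶/279.15 = 3582.3 K → 3580 K.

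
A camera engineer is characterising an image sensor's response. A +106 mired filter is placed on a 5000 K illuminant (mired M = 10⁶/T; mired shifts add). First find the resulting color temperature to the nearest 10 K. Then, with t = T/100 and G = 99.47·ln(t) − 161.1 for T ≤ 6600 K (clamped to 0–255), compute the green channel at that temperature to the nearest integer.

186

M_in = 10⁶/5000 = 200.00; M_out = 200.00 + (+106) = 306.00.
T_out = 10⁶/306.00 = 3268.0 K → 3270 K; t = 32.7.
G = 99.47·ln 32.7 − 161.1 = 99.47·3.4874 − 161.1 = 185.789.
Rounded: 186.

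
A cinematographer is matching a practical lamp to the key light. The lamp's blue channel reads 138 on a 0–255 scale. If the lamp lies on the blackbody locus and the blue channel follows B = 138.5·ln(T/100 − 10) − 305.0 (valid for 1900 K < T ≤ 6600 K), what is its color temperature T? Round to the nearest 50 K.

ln(t − 10) = (138 + 305.0) / 138.5 = 3.1986.
t − 10 = e^3.1986 = 24.497, so t = 34.497.
T = 100·t = 3450 K → 3450 K to the nearest 50 K.

3450 K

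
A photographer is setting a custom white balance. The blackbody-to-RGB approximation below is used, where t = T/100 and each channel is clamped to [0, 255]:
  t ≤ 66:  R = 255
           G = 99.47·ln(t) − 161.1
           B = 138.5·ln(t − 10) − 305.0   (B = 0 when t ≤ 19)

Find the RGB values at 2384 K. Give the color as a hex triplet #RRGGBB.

#FF9A3B

t = 2384/100 = 23.84; the t ≤ 66 branch applies.
R = 255 by definition for t ≤ 66.
G = 99.47·ln 23.84 − 161.1 = 99.47·3.1714 − 161.1 = 154.356.
B = 138.5·ln(23.84 − 10) − 305.0 = 138.5·ln 13.84 − 305.0 = 138.5·2.6276 − 305.0 = 58.917.
Rounded: (255, 154, 59).
In hex: #FF9A3B.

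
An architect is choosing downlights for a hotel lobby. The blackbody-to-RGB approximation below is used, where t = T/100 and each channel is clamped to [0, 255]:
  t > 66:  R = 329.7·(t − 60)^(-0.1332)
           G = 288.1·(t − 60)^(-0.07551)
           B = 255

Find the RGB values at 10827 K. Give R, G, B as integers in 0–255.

t = 10827/100 = 108.27; the t > 66 branch applies.
R = 329.7·(108.27 − 60)^(-0.1332) = 329.7·48.27^(-0.1332) = 329.7·0.59667 = 196.722.
G = 288.1·(108.27 − 60)^(-0.07551) = 288.1·48.27^(-0.07551) = 288.1·0.74622 = 214.985.
B = 255 by definition for t > 66.
Rounded: (197, 215, 255).

R=197, G=215, B=255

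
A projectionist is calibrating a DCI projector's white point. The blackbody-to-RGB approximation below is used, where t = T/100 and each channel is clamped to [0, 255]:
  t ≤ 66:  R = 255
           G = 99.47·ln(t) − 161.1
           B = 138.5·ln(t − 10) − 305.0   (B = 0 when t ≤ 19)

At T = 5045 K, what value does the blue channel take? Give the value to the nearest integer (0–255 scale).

207

t = 5045/100 = 50.45; the t ≤ 66 branch applies.
B = 138.5·ln(50.45 − 10) − 305.0 = 138.5·ln 40.45 − 305.0 = 138.5·3.7001 − 305.0 = 207.459.
Rounded: 207.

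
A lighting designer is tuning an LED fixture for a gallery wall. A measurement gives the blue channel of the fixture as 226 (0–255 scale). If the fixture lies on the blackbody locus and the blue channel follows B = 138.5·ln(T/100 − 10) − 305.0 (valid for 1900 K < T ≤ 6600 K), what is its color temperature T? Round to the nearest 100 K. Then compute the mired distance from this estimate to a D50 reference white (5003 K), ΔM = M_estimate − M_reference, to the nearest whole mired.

ln(t − 10) = (226 + 305.0) / 138.5 = 3.8339.
t − 10 = e^3.8339 = 46.244, so t = 56.244.
T = 100·t = 5624 K → 5600 K to the nearest 100 K.
M_estimate = 10⁶/5600 = 178.57; M_reference = 10⁶/5003 = 199.88.
ΔM = 178.57 − 199.88 = -21.31 → -21 mireds.

-21 mireds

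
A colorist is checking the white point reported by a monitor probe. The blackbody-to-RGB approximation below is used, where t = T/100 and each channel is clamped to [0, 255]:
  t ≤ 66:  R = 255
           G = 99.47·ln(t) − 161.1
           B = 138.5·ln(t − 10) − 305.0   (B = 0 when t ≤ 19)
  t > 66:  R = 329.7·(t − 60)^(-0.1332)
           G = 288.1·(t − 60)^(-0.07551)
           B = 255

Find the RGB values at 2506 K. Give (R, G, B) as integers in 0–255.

(255, 159, 71)

t = 2506/100 = 25.06; the t ≤ 66 branch applies.
R = 255 by definition for t ≤ 66.
G = 99.47·ln 25.06 − 161.1 = 99.47·3.2213 − 161.1 = 159.320.
B = 138.5·ln(25.06 − 10) − 305.0 = 138.5·ln 15.06 − 305.0 = 138.5·2.7120 − 305.0 = 70.618.
Rounded: (255, 159, 71).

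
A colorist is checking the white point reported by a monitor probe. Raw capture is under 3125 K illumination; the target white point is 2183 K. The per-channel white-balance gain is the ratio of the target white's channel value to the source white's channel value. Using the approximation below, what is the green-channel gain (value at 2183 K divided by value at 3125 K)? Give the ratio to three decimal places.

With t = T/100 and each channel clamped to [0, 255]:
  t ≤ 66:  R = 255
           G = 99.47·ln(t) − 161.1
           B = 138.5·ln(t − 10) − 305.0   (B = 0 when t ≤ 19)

0.803

At 3125 K (t = 31.25):
  G = 99.47·ln 31.25 − 161.1 = 99.47·3.4420 − 161.1 = 181.278.
At 2183 K (t = 21.83):
  G = 99.47·ln 21.83 − 161.1 = 99.47·3.0833 − 161.1 = 145.594.
Gain = 145.594 / 181.278 = 0.8032 → 0.803.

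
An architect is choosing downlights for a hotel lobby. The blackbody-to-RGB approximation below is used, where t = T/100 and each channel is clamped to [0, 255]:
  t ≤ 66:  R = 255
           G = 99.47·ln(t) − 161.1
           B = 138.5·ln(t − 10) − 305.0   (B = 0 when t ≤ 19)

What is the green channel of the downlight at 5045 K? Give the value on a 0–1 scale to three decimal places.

0.898

t = 5045/100 = 50.45; the t ≤ 66 branch applies.
G = 99.47·ln 50.45 − 161.1 = 99.47·3.9210 − 161.1 = 228.920.
On a 0–1 scale: 228.920/255 = 0.8977 → 0.898.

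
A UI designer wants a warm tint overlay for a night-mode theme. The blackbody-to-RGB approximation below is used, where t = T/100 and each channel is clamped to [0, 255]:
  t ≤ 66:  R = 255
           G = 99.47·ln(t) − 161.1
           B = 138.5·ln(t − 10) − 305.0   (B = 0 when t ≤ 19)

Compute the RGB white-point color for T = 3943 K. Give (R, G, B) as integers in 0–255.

t = 3943/100 = 39.43; the t ≤ 66 branch applies.
R = 255 by definition for t ≤ 66.
G = 99.47·ln 39.43 − 161.1 = 99.47·3.6745 − 161.1 = 204.405.
B = 138.5·ln(39.43 − 10) − 305.0 = 138.5·ln 29.43 − 305.0 = 138.5·3.3820 − 305.0 = 163.409.
Rounded: (255, 204, 163).

(255, 204, 163)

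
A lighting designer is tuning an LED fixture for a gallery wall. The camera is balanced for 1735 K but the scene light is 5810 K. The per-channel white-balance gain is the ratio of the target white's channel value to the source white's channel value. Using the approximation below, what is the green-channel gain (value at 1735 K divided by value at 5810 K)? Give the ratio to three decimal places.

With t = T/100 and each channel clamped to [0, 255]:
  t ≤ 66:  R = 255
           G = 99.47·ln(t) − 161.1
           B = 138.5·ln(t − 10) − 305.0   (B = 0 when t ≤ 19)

0.505

At 5810 K (t = 58.1):
  G = 99.47·ln 58.1 − 161.1 = 99.47·4.0622 − 161.1 = 242.964.
At 1735 K (t = 17.35):
  G = 99.47·ln 17.35 − 161.1 = 99.47·2.8536 − 161.1 = 122.747.
Gain = 122.747 / 242.964 = 0.5052 → 0.505.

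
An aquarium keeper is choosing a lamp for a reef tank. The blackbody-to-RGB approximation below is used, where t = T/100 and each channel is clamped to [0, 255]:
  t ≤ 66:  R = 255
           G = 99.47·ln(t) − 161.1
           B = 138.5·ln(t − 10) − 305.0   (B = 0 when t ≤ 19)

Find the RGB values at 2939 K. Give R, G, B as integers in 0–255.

t = 2939/100 = 29.39; the t ≤ 66 branch applies.
R = 255 by definition for t ≤ 66.
G = 99.47·ln 29.39 − 161.1 = 99.47·3.3807 − 161.1 = 175.174.
B = 138.5·ln(29.39 − 10) − 305.0 = 138.5·ln 19.39 − 305.0 = 138.5·2.9648 − 305.0 = 105.619.
Rounded: (255, 175, 106).

R=255, G=175, B=106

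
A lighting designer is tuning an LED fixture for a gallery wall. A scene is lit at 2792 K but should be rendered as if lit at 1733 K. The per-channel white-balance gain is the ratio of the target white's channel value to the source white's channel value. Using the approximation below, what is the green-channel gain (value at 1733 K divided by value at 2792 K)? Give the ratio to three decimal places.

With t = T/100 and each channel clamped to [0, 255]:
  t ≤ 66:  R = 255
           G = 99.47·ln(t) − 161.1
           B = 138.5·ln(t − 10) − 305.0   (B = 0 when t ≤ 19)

At 2792 K (t = 27.92):
  G = 99.47·ln 27.92 − 161.1 = 99.47·3.3293 − 161.1 = 170.070.
At 1733 K (t = 17.33):
  G = 99.47·ln 17.33 − 161.1 = 99.47·2.8524 − 161.1 = 122.632.
Gain = 122.632 / 170.070 = 0.7211 → 0.721.

0.721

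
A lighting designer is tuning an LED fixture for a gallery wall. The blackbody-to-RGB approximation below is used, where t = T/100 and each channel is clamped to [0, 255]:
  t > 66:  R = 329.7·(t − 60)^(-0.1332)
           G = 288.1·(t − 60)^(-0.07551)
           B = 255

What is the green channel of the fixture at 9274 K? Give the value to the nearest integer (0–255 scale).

221

t = 9274/100 = 92.74; the t > 66 branch applies.
G = 288.1·(92.74 − 60)^(-0.07551) = 288.1·32.74^(-0.07551) = 288.1·0.76842 = 221.381.
Rounded: 221.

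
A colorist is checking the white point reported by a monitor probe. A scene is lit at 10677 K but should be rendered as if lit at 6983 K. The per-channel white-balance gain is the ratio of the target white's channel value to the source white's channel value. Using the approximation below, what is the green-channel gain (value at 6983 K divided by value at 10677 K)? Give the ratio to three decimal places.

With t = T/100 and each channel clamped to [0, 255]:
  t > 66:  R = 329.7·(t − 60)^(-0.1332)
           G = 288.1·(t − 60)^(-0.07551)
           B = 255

At 10677 K (t = 106.77):
  G = 288.1·(106.77 − 60)^(-0.07551) = 288.1·46.77^(-0.07551) = 288.1·0.74800 = 215.498.
At 6983 K (t = 69.83):
  G = 288.1·(69.83 − 60)^(-0.07551) = 288.1·9.83^(-0.07551) = 288.1·0.84150 = 242.435.
Gain = 242.435 / 215.498 = 1.1250 → 1.125.

1.125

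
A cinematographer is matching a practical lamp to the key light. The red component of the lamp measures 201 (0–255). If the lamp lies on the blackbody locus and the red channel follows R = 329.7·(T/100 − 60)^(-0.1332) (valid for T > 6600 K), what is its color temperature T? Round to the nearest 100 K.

10100 K

(t − 60)^(-0.1332) = 201/329.7 = 0.60965.
t − 60 = 0.60965^(1/-0.1332) = 0.60965^(-7.508) = 41.071, so t = 101.071.
T = 100·t = 10107 K → 10100 K to the nearest 100 K.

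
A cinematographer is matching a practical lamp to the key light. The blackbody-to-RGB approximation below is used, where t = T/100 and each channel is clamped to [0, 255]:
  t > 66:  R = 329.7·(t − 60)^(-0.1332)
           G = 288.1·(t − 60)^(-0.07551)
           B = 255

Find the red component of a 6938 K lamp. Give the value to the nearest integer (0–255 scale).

245

t = 6938/100 = 69.38; the t > 66 branch applies.
R = 329.7·(69.38 − 60)^(-0.1332) = 329.7·9.38^(-0.1332) = 329.7·0.74217 = 244.693.
Rounded: 245.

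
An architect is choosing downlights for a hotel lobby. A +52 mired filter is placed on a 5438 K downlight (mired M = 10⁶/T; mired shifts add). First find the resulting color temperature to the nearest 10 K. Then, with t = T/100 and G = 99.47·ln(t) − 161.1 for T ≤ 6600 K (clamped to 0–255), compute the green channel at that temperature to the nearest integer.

212

M_in = 10⁶/5438 = 183.89; M_out = 183.89 + (+52) = 235.89.
T_out = 10⁶/235.89 = 4239.2 K → 4240 K; t = 42.4.
G = 99.47·ln 42.4 − 161.1 = 99.47·3.7471 − 161.1 = 211.629.
Rounded: 212.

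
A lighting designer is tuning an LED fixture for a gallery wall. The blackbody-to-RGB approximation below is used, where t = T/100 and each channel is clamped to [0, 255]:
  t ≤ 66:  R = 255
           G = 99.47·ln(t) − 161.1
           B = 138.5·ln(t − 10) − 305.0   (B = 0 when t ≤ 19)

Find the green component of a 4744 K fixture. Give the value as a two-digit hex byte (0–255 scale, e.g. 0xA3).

t = 4744/100 = 47.44; the t ≤ 66 branch applies.
G = 99.47·ln 47.44 − 161.1 = 99.47·3.8595 − 161.1 = 222.801.
Rounded: 223; in hex, 0xDF.

0xDF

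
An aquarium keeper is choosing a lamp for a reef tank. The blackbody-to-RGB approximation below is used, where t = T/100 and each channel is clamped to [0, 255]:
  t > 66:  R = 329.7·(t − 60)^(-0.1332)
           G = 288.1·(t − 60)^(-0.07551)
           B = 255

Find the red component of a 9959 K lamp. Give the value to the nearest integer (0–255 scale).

202

t = 9959/100 = 99.59; the t > 66 branch applies.
R = 329.7·(99.59 − 60)^(-0.1332) = 329.7·39.59^(-0.1332) = 329.7·0.61263 = 201.986.
Rounded: 202.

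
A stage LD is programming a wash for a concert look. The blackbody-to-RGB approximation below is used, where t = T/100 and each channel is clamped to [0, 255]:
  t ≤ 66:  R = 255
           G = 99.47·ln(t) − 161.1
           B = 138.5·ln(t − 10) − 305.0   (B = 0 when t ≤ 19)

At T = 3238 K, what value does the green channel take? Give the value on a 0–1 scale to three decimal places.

0.725

t = 3238/100 = 32.38; the t ≤ 66 branch applies.
G = 99.47·ln 32.38 − 161.1 = 99.47·3.4775 − 161.1 = 184.811.
On a 0–1 scale: 184.811/255 = 0.7247 → 0.725.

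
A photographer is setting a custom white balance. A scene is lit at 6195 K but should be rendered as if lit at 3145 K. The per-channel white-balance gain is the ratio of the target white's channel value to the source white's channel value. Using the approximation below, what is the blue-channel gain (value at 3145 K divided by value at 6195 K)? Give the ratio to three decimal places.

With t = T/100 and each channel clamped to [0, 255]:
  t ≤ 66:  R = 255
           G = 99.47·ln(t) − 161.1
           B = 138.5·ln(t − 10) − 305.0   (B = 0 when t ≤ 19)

At 6195 K (t = 61.95):
  B = 138.5·ln(61.95 − 10) − 305.0 = 138.5·ln 51.95 − 305.0 = 138.5·3.9503 − 305.0 = 242.114.
At 3145 K (t = 31.45):
  B = 138.5·ln(31.45 − 10) − 305.0 = 138.5·ln 21.45 − 305.0 = 138.5·3.0657 − 305.0 = 119.603.
Gain = 119.603 / 242.114 = 0.4940 → 0.494.

0.494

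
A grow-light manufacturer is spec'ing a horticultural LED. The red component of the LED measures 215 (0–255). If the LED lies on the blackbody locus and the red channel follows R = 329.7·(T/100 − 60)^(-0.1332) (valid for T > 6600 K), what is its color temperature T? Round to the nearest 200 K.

(t − 60)^(-0.1332) = 215/329.7 = 0.65211.
t − 60 = 0.65211^(1/-0.1332) = 0.65211^(-7.508) = 24.774, so t = 84.774.
T = 100·t = 8477 K → 8400 K to the nearest 200 K.

8400 K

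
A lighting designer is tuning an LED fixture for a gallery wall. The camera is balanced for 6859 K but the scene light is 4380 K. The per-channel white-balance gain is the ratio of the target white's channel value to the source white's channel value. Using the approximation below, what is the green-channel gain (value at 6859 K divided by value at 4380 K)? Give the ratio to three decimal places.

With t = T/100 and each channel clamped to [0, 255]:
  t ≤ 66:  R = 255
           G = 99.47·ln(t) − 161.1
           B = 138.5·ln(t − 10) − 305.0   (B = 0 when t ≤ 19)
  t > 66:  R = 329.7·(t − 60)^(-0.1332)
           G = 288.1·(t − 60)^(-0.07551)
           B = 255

At 4380 K (t = 43.8):
  G = 99.47·ln 43.8 − 161.1 = 99.47·3.7796 − 161.1 = 214.860.
At 6859 K (t = 68.59):
  G = 288.1·(68.59 − 60)^(-0.07551) = 288.1·8.59^(-0.07551) = 288.1·0.85011 = 244.916.
Gain = 244.916 / 214.860 = 1.1399 → 1.140.

1.140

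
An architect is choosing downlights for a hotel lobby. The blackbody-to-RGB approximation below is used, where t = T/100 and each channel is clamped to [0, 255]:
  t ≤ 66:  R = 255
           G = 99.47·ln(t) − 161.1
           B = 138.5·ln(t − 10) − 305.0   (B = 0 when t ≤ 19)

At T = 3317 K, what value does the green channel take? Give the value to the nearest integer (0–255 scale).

t = 3317/100 = 33.17; the t ≤ 66 branch applies.
G = 99.47·ln 33.17 − 161.1 = 99.47·3.5016 − 161.1 = 187.209.
Rounded: 187.

187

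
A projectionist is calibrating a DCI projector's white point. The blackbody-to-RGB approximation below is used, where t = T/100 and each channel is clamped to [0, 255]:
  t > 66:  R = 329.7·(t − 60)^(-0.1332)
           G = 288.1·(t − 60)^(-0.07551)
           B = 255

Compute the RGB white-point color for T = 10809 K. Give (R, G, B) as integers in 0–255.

(197, 215, 255)

t = 10809/100 = 108.09; the t > 66 branch applies.
R = 329.7·(108.09 − 60)^(-0.1332) = 329.7·48.09^(-0.1332) = 329.7·0.59697 = 196.820.
G = 288.1·(108.09 − 60)^(-0.07551) = 288.1·48.09^(-0.07551) = 288.1·0.74643 = 215.046.
B = 255 by definition for t > 66.
Rounded: (197, 215, 255).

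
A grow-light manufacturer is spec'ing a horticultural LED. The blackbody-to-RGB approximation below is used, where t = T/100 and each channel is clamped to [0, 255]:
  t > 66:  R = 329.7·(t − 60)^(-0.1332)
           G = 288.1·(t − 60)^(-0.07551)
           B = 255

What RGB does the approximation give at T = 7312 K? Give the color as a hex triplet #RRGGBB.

#EAEDFF

t = 7312/100 = 73.12; the t > 66 branch applies.
R = 329.7·(73.12 − 60)^(-0.1332) = 329.7·13.12^(-0.1332) = 329.7·0.70973 = 233.997.
G = 288.1·(73.12 − 60)^(-0.07551) = 288.1·13.12^(-0.07551) = 288.1·0.82335 = 237.207.
B = 255 by definition for t > 66.
Rounded: (234, 237, 255).
In hex: #EAEDFF.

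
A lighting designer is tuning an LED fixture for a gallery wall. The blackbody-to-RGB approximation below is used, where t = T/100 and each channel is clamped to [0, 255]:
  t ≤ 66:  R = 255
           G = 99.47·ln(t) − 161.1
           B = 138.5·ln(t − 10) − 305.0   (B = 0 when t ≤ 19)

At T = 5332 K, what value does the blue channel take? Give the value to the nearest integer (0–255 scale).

217

t = 5332/100 = 53.32; the t ≤ 66 branch applies.
B = 138.5·ln(53.32 − 10) − 305.0 = 138.5·ln 43.32 − 305.0 = 138.5·3.7686 − 305.0 = 216.953.
Rounded: 217.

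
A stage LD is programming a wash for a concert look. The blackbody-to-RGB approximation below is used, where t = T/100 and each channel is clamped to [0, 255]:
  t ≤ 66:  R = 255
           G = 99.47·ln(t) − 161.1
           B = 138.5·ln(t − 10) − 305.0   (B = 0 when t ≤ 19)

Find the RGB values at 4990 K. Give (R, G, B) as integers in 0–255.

(255, 228, 206)

t = 4990/100 = 49.9; the t ≤ 66 branch applies.
R = 255 by definition for t ≤ 66.
G = 99.47·ln 49.9 − 161.1 = 99.47·3.9100 − 161.1 = 227.830.
B = 138.5·ln(49.9 − 10) − 305.0 = 138.5·ln 39.9 − 305.0 = 138.5·3.6864 − 305.0 = 205.563.
Rounded: (255, 228, 206).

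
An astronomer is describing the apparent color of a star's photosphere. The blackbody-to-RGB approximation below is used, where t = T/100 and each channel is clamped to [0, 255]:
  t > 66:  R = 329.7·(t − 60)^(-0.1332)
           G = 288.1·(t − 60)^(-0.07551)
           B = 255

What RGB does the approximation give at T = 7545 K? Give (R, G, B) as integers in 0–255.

(229, 234, 255)

t = 7545/100 = 75.45; the t > 66 branch applies.
R = 329.7·(75.45 − 60)^(-0.1332) = 329.7·15.45^(-0.1332) = 329.7·0.69444 = 228.957.
G = 288.1·(75.45 − 60)^(-0.07551) = 288.1·15.45^(-0.07551) = 288.1·0.81325 = 234.297.
B = 255 by definition for t > 66.
Rounded: (229, 234, 255).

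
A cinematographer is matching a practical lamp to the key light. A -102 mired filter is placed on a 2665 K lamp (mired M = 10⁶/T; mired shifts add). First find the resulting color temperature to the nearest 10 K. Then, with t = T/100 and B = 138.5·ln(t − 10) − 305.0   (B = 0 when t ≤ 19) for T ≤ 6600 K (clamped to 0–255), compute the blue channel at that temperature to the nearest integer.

M_in = 10⁶/2665 = 375.23; M_out = 375.23 + (-102) = 273.23.
T_out = 10⁶/273.23 = 3659.9 K → 3660 K; t = 36.6.
B = 138.5·ln(36.6 − 10) − 305.0 = 138.5·ln 26.6 − 305.0 = 138.5·3.2809 − 305.0 = 149.406.
Rounded: 149.

149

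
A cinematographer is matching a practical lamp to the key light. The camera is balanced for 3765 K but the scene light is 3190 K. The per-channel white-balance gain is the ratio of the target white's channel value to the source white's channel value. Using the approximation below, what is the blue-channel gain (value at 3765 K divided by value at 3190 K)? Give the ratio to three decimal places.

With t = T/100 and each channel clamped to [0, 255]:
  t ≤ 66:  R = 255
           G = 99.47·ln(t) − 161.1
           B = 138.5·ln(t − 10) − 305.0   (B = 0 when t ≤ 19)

1.264

At 3190 K (t = 31.9):
  B = 138.5·ln(31.9 − 10) − 305.0 = 138.5·ln 21.9 − 305.0 = 138.5·3.0865 − 305.0 = 122.478.
At 3765 K (t = 37.65):
  B = 138.5·ln(37.65 − 10) − 305.0 = 138.5·ln 27.65 − 305.0 = 138.5·3.3196 − 305.0 = 154.768.
Gain = 154.768 / 122.478 = 1.2636 → 1.264.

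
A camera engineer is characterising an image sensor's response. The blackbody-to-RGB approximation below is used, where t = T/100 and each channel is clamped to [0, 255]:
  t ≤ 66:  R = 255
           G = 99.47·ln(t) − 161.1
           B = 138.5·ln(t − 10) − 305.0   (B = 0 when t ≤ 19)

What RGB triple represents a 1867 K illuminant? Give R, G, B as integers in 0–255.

t = 1867/100 = 18.67; the t ≤ 66 branch applies.
R = 255 by definition for t ≤ 66.
G = 99.47·ln 18.67 − 161.1 = 99.47·2.9269 − 161.1 = 130.041.
t = 18.67 ≤ 19, so B = 0.
Rounded: (255, 130, 0).

R=255, G=130, B=0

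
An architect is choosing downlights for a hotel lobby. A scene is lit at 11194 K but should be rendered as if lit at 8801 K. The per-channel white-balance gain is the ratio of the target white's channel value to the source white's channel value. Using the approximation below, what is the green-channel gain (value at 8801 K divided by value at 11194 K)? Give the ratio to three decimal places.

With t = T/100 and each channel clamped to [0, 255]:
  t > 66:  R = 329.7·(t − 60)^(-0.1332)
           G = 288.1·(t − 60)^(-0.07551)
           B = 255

At 11194 K (t = 111.94):
  G = 288.1·(111.94 − 60)^(-0.07551) = 288.1·51.94^(-0.07551) = 288.1·0.74210 = 213.799.
At 8801 K (t = 88.01):
  G = 288.1·(88.01 − 60)^(-0.07551) = 288.1·28.01^(-0.07551) = 288.1·0.77752 = 224.004.
Gain = 224.004 / 213.799 = 1.0477 → 1.048.

1.048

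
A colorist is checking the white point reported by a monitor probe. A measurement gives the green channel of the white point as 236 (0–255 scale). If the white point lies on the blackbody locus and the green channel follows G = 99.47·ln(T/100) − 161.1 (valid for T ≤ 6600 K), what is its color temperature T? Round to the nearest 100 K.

ln t = (236 + 161.1) / 99.47 = 3.9922.
t = e^3.9922 = 54.172.
T = 100·t = 5417 K → 5400 K to the nearest 100 K.

5400 K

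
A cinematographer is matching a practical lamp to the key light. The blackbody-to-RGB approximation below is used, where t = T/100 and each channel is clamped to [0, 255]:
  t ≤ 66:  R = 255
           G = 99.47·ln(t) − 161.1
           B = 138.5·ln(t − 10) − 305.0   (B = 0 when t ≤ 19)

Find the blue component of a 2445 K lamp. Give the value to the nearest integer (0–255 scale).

t = 2445/100 = 24.45; the t ≤ 66 branch applies.
B = 138.5·ln(24.45 − 10) − 305.0 = 138.5·ln 14.45 − 305.0 = 138.5·2.6707 − 305.0 = 64.891.
Rounded: 65.

65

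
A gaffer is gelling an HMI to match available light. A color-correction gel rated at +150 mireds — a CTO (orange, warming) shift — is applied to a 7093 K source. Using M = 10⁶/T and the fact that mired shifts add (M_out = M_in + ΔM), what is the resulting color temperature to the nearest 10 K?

M_in = 10⁶/7093 = 140.98 mireds.
M_out = 140.98 + (+150) = 290.98 mireds.
T_out = 10⁶/290.98 = 3436.6 K → 3440 K.

3440 K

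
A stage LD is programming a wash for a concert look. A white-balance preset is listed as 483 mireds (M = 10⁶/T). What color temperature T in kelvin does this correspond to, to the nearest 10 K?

2070 K

T = 10⁶ / 483 = 2070.39 K → 2070 K.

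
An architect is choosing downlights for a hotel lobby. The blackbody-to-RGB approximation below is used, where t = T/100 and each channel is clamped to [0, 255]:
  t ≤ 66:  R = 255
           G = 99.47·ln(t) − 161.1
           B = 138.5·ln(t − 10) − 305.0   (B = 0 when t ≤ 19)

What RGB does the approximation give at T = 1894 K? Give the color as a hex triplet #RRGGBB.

#FF8300

t = 1894/100 = 18.94; the t ≤ 66 branch applies.
R = 255 by definition for t ≤ 66.
G = 99.47·ln 18.94 − 161.1 = 99.47·2.9413 − 161.1 = 131.469.
t = 18.94 ≤ 19, so B = 0.
Rounded: (255, 131, 0).
In hex: #FF8300.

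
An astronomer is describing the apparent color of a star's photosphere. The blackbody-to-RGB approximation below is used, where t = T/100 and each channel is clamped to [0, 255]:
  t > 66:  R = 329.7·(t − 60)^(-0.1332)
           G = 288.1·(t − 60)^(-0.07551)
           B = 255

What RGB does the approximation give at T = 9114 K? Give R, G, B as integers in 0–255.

R=209, G=222, B=255

t = 9114/100 = 91.14; the t > 66 branch applies.
R = 329.7·(91.14 − 60)^(-0.1332) = 329.7·31.14^(-0.1332) = 329.7·0.63254 = 208.549.
G = 288.1·(91.14 − 60)^(-0.07551) = 288.1·31.14^(-0.07551) = 288.1·0.77133 = 222.220.
B = 255 by definition for t > 66.
Rounded: (209, 222, 255).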